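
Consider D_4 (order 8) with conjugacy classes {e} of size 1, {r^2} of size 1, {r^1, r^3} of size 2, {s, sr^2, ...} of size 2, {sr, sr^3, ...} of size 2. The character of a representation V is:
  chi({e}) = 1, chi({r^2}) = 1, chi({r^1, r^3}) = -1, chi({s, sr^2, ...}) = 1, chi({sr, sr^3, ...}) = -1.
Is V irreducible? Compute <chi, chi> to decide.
Irreducible: <chi, chi> = 1.

Proof sketch: <chi, chi> = (1/|G|) sum_C |C| * |chi(C)|^2 = (1/8)[1*|1|^2 + 1*|1|^2 + 2*|-1|^2 + 2*|1|^2 + 2*|-1|^2]
  = (1/8)[(1) + (1) + (2) + (2) + (2)] = 8/8 = 1.
A character is irreducible iff <chi, chi> = 1, so this representation is irreducible.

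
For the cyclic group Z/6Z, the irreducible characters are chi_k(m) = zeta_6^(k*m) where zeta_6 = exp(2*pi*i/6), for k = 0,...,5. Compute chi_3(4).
chi_3(4) = zeta_6^12 = 1

Justification: chi_3(4) = zeta_6^(3*4) = zeta_6^12. Since zeta_6^6 = 1, this equals zeta_6^0 = exp(2*pi*i*0/6) = 1.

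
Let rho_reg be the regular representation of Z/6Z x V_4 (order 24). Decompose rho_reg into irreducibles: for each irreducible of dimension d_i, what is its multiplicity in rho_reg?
Each irreducible V_i of dimension d_i appears with multiplicity d_i, i.e. rho_reg = (direct sum over all irreducibles V_i) d_i V_i. The irreducible dimensions for Z/6Z x V_4 are 1, 1, 1, 1, 1, 1, 1, 1, 1, 1, 1, 1, 1, 1, 1, 1, 1, 1, 1, 1, 1, 1, 1, 1: 24 irreducibles of dimension 1, each with multiplicity 1. Total dimension 24*1*1 = 24 = |G|.

Reasoning: General theorem: in the regular representation of a finite group G, each irreducible appears with multiplicity equal to its dimension. Check: dim(rho_reg) = sum d_i^2 = 1 + 1 + 1 + 1 + 1 + 1 + 1 + 1 + 1 + 1 + 1 + 1 + 1 + 1 + 1 + 1 + 1 + 1 + 1 + 1 + 1 + 1 + 1 + 1 = 24 = |G|.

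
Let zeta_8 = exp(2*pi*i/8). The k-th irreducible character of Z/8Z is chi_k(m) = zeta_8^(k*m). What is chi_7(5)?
chi_7(5) = zeta_8^35 = exp(3*I*pi/4)

chi_7(5) = zeta_8^(7*5) = zeta_8^35. Since zeta_8^8 = 1, this equals zeta_8^3 = exp(2*pi*i*3/8) = exp(3*I*pi/4).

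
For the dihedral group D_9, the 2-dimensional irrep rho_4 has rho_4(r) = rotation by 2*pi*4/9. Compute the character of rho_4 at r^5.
chi_{rho_4}(r^5) = 2*cos(2*pi*4*5/9) = 2*cos(40*pi/9)

Justification: rho_4(r^5) is rotation by angle 2*pi*4*5/9, whose trace is 2*cos(2*pi*4*5/9) = 2*cos(40*pi/9).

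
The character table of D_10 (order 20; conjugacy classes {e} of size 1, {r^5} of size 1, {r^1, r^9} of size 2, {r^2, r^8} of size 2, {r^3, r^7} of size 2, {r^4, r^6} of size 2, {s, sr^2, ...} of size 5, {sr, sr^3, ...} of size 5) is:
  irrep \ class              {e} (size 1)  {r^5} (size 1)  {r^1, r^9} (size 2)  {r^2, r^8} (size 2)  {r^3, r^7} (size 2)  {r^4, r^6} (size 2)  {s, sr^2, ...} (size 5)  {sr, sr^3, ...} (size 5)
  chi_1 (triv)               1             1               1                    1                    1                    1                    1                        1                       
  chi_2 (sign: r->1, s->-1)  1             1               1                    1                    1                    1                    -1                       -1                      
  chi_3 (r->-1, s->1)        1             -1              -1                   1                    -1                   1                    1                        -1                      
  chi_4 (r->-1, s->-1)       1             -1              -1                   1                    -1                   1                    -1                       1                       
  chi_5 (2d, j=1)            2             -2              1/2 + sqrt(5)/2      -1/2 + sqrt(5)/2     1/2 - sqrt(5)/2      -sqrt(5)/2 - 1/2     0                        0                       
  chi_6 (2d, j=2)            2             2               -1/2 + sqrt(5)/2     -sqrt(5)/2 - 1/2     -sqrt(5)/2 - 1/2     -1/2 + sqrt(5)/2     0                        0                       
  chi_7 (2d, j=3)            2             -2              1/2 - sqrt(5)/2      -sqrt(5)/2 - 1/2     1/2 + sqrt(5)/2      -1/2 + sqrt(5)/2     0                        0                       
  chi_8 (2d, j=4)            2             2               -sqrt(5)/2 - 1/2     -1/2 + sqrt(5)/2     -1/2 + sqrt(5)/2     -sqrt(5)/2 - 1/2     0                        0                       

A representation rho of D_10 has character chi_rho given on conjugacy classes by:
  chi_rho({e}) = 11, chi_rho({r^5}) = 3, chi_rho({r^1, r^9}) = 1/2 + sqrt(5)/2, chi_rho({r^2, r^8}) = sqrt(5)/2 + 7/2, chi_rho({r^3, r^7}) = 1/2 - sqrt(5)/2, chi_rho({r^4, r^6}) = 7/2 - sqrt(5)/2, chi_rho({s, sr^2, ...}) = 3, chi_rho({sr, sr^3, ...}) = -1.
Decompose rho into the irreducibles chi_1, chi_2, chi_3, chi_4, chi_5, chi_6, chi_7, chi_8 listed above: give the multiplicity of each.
Multiplicities: chi_1: 2, chi_2: 1, chi_3: 2, chi_4: 0, chi_5: 1, chi_6: 1, chi_7: 0, chi_8: 1.

Reasoning: Use <chi_rho, chi> = (1/|G|) sum_C |C| * chi_rho(C) * conj(chi(C)) with |G| = 20 for each irreducible chi in the table:
  <chi_rho, chi_1> = (1/20)[1*(11)*conj(1) + 1*(3)*conj(1) + 2*(1/2 + sqrt(5)/2)*conj(1) + 2*(sqrt(5)/2 + 7/2)*conj(1) + 2*(1/2 - sqrt(5)/2)*conj(1) + 2*(7/2 - sqrt(5)/2)*conj(1) + 5*(3)*conj(1) + 5*(-1)*conj(1)]
      = (1/20)[(11) + (3) + (1 + sqrt(5)) + (sqrt(5) + 7) + (1 - sqrt(5)) + (7 - sqrt(5)) + (15) + (-5)] = 40/20 = 2
  <chi_rho, chi_2> = (1/20)[1*(11)*conj(1) + 1*(3)*conj(1) + 2*(1/2 + sqrt(5)/2)*conj(1) + 2*(sqrt(5)/2 + 7/2)*conj(1) + 2*(1/2 - sqrt(5)/2)*conj(1) + 2*(7/2 - sqrt(5)/2)*conj(1) + 5*(3)*conj(-1) + 5*(-1)*conj(-1)]
      = (1/20)[(11) + (3) + (1 + sqrt(5)) + (sqrt(5) + 7) + (1 - sqrt(5)) + (7 - sqrt(5)) + (-15) + (5)] = 20/20 = 1
  <chi_rho, chi_3> = (1/20)[1*(11)*conj(1) + 1*(3)*conj(-1) + 2*(1/2 + sqrt(5)/2)*conj(-1) + 2*(sqrt(5)/2 + 7/2)*conj(1) + 2*(1/2 - sqrt(5)/2)*conj(-1) + 2*(7/2 - sqrt(5)/2)*conj(1) + 5*(3)*conj(1) + 5*(-1)*conj(-1)]
      = (1/20)[(11) + (-3) + (-sqrt(5) - 1) + (sqrt(5) + 7) + (-1 + sqrt(5)) + (7 - sqrt(5)) + (15) + (5)] = 40/20 = 2
  <chi_rho, chi_4> = (1/20)[1*(11)*conj(1) + 1*(3)*conj(-1) + 2*(1/2 + sqrt(5)/2)*conj(-1) + 2*(sqrt(5)/2 + 7/2)*conj(1) + 2*(1/2 - sqrt(5)/2)*conj(-1) + 2*(7/2 - sqrt(5)/2)*conj(1) + 5*(3)*conj(-1) + 5*(-1)*conj(1)]
      = (1/20)[(11) + (-3) + (-sqrt(5) - 1) + (sqrt(5) + 7) + (-1 + sqrt(5)) + (7 - sqrt(5)) + (-15) + (-5)] = 0/20 = 0
  <chi_rho, chi_5> = (1/20)[1*(11)*conj(2) + 1*(3)*conj(-2) + 2*(1/2 + sqrt(5)/2)*conj(1/2 + sqrt(5)/2) + 2*(sqrt(5)/2 + 7/2)*conj(-1/2 + sqrt(5)/2) + 2*(1/2 - sqrt(5)/2)*conj(1/2 - sqrt(5)/2) + 2*(7/2 - sqrt(5)/2)*conj(-sqrt(5)/2 - 1/2) + 5*(3)*conj(0) + 5*(-1)*conj(0)]
      = (1/20)[(22) + (-6) + (sqrt(5) + 3) + (-1 + 3*sqrt(5)) + (3 - sqrt(5)) + (-3*sqrt(5) - 1) + (0) + (0)] = 20/20 = 1
  <chi_rho, chi_6> = (1/20)[1*(11)*conj(2) + 1*(3)*conj(2) + 2*(1/2 + sqrt(5)/2)*conj(-1/2 + sqrt(5)/2) + 2*(sqrt(5)/2 + 7/2)*conj(-sqrt(5)/2 - 1/2) + 2*(1/2 - sqrt(5)/2)*conj(-sqrt(5)/2 - 1/2) + 2*(7/2 - sqrt(5)/2)*conj(-1/2 + sqrt(5)/2) + 5*(3)*conj(0) + 5*(-1)*conj(0)]
      = (1/20)[(22) + (6) + (2) + (-4*sqrt(5) - 6) + (2) + (-6 + 4*sqrt(5)) + (0) + (0)] = 20/20 = 1
  <chi_rho, chi_7> = (1/20)[1*(11)*conj(2) + 1*(3)*conj(-2) + 2*(1/2 + sqrt(5)/2)*conj(1/2 - sqrt(5)/2) + 2*(sqrt(5)/2 + 7/2)*conj(-sqrt(5)/2 - 1/2) + 2*(1/2 - sqrt(5)/2)*conj(1/2 + sqrt(5)/2) + 2*(7/2 - sqrt(5)/2)*conj(-1/2 + sqrt(5)/2) + 5*(3)*conj(0) + 5*(-1)*conj(0)]
      = (1/20)[(22) + (-6) + (-2) + (-4*sqrt(5) - 6) + (-2) + (-6 + 4*sqrt(5)) + (0) + (0)] = 0/20 = 0
  <chi_rho, chi_8> = (1/20)[1*(11)*conj(2) + 1*(3)*conj(2) + 2*(1/2 + sqrt(5)/2)*conj(-sqrt(5)/2 - 1/2) + 2*(sqrt(5)/2 + 7/2)*conj(-1/2 + sqrt(5)/2) + 2*(1/2 - sqrt(5)/2)*conj(-1/2 + sqrt(5)/2) + 2*(7/2 - sqrt(5)/2)*conj(-sqrt(5)/2 - 1/2) + 5*(3)*conj(0) + 5*(-1)*conj(0)]
      = (1/20)[(22) + (6) + (-3 - sqrt(5)) + (-1 + 3*sqrt(5)) + (-3 + sqrt(5)) + (-3*sqrt(5) - 1) + (0) + (0)] = 20/20 = 1
Dimension check: dim(rho) = sum (mult * dim) = 2*1 + 1*1 + 2*1 + 0*1 + 1*2 + 1*2 + 0*2 + 1*2 = 11 = chi_rho(e) = 11.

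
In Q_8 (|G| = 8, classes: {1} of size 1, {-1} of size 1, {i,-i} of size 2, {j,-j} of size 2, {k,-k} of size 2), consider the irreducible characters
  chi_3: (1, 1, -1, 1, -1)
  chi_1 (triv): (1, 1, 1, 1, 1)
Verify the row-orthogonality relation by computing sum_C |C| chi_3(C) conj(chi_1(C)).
Sum = 0; so <chi_3, chi_1> = 0 (distinct irreducibles are orthogonal).

Compute term by term over conjugacy classes (|C| * chi_3(C) * conj(chi_1(C))):
  1*(1)*conj(1) + 1*(1)*conj(1) + 2*(-1)*conj(1) + 2*(1)*conj(1) + 2*(-1)*conj(1)
  = (1) + (1) + (-2) + (2) + (-2)
  = 0.
Dividing by |G| = 8 gives 0/8 = 0, matching the row-orthogonality relation <chi_3, chi_1> = [chi_3 = chi_1].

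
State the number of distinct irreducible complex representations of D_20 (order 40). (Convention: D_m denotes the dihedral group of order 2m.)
13

The number of irreducible complex representations of a finite group equals its number of conjugacy classes. D_20 has 13 conjugacy classes (n/2 + 3 for n even), so D_20 (order 40) has exactly 13 irreducible complex representations.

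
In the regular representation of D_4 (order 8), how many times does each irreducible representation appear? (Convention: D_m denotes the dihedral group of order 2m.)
Each irreducible V_i of dimension d_i appears with multiplicity d_i, i.e. rho_reg = (direct sum over all irreducibles V_i) d_i V_i. The irreducible dimensions for D_4 are 1, 1, 1, 1, 2: 4 irreducibles of dimension 1, each with multiplicity 1; 1 irreducible of dimension 2, with multiplicity 2. Total dimension 4*1*1 + 1*2*2 = 8 = |G|.

General theorem: in the regular representation of a finite group G, each irreducible appears with multiplicity equal to its dimension. Check: dim(rho_reg) = sum d_i^2 = 1 + 1 + 1 + 1 + 4 = 8 = |G|.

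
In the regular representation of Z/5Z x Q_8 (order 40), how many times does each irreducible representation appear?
Each irreducible V_i of dimension d_i appears with multiplicity d_i, i.e. rho_reg = (direct sum over all irreducibles V_i) d_i V_i. The irreducible dimensions for Z/5Z x Q_8 are 1, 1, 1, 1, 1, 1, 1, 1, 1, 1, 1, 1, 1, 1, 1, 1, 1, 1, 1, 1, 2, 2, 2, 2, 2: 20 irreducibles of dimension 1, each with multiplicity 1; 5 irreducibles of dimension 2, each with multiplicity 2. Total dimension 20*1*1 + 5*2*2 = 40 = |G|.

Justification: General theorem: in the regular representation of a finite group G, each irreducible appears with multiplicity equal to its dimension. Check: dim(rho_reg) = sum d_i^2 = 1 + 1 + 1 + 1 + 1 + 1 + 1 + 1 + 1 + 1 + 1 + 1 + 1 + 1 + 1 + 1 + 1 + 1 + 1 + 1 + 4 + 4 + 4 + 4 + 4 = 40 = |G|.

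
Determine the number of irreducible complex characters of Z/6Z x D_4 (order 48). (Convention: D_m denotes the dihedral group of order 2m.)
30

Solution. The number of irreducible complex representations of a finite group equals its number of conjugacy classes. For a direct product, #classes(G x H) = #classes(G) * #classes(H). Z/6Z has 6 classes (abelian), D_4 has 5 classes, so 6 * 5 = 30, so Z/6Z x D_4 (order 48) has exactly 30 irreducible complex representations.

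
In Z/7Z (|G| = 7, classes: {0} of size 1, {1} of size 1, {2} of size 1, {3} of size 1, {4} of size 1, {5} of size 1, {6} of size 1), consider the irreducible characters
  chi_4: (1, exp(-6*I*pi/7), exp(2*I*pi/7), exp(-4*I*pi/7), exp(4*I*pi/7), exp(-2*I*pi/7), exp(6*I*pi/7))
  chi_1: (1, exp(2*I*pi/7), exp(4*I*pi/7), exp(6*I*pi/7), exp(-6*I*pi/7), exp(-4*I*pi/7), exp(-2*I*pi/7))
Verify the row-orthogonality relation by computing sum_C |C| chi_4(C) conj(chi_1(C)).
Sum = 0; so <chi_4, chi_1> = 0 (distinct irreducibles are orthogonal).

Derivation: Compute term by term over conjugacy classes (|C| * chi_4(C) * conj(chi_1(C))):
  1*(1)*conj(1) + 1*(exp(-6*I*pi/7))*conj(exp(2*I*pi/7)) + 1*(exp(2*I*pi/7))*conj(exp(4*I*pi/7)) + 1*(exp(-4*I*pi/7))*conj(exp(6*I*pi/7)) + 1*(exp(4*I*pi/7))*conj(exp(-6*I*pi/7)) + 1*(exp(-2*I*pi/7))*conj(exp(-4*I*pi/7)) + 1*(exp(6*I*pi/7))*conj(exp(-2*I*pi/7))
  = (1) + (exp(6*I*pi/7)) + (exp(-2*I*pi/7)) + (exp(4*I*pi/7)) + (exp(-4*I*pi/7)) + (exp(2*I*pi/7)) + (exp(-6*I*pi/7))
  = 0.
(Exp terms are combined using exp(i*s)*conj(exp(i*t)) = exp(i*(s-t)), and sums of them are collapsed using the identity that for every m > 1 the m distinct m-th roots of unity sum to 0, e.g. 1 + exp(2*I*pi/3) + exp(-2*I*pi/3) = 0.)
Dividing by |G| = 7 gives 0/7 = 0, matching the row-orthogonality relation <chi_4, chi_1> = [chi_4 = chi_1].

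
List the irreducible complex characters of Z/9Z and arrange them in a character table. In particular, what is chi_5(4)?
Character table of Z/9Z (irreps indexed chi_0,...,chi_8 with chi_k(m) = zeta_9^(k*m), zeta_9 = exp(2*pi*i/9)):
  irrep \ class  {0} (size 1)  {1} (size 1)    {2} (size 1)    {3} (size 1)    {4} (size 1)    {5} (size 1)    {6} (size 1)    {7} (size 1)    {8} (size 1)  
  chi_0          1             1               1               1               1               1               1               1               1             
  chi_1          1             exp(2*I*pi/9)   exp(4*I*pi/9)   exp(2*I*pi/3)   exp(8*I*pi/9)   exp(-8*I*pi/9)  exp(-2*I*pi/3)  exp(-4*I*pi/9)  exp(-2*I*pi/9)
  chi_2          1             exp(4*I*pi/9)   exp(8*I*pi/9)   exp(-2*I*pi/3)  exp(-2*I*pi/9)  exp(2*I*pi/9)   exp(2*I*pi/3)   exp(-8*I*pi/9)  exp(-4*I*pi/9)
  chi_3          1             exp(2*I*pi/3)   exp(-2*I*pi/3)  1               exp(2*I*pi/3)   exp(-2*I*pi/3)  1               exp(2*I*pi/3)   exp(-2*I*pi/3)
  chi_4          1             exp(8*I*pi/9)   exp(-2*I*pi/9)  exp(2*I*pi/3)   exp(-4*I*pi/9)  exp(4*I*pi/9)   exp(-2*I*pi/3)  exp(2*I*pi/9)   exp(-8*I*pi/9)
  chi_5          1             exp(-8*I*pi/9)  exp(2*I*pi/9)   exp(-2*I*pi/3)  exp(4*I*pi/9)   exp(-4*I*pi/9)  exp(2*I*pi/3)   exp(-2*I*pi/9)  exp(8*I*pi/9) 
  chi_6          1             exp(-2*I*pi/3)  exp(2*I*pi/3)   1               exp(-2*I*pi/3)  exp(2*I*pi/3)   1               exp(-2*I*pi/3)  exp(2*I*pi/3) 
  chi_7          1             exp(-4*I*pi/9)  exp(-8*I*pi/9)  exp(2*I*pi/3)   exp(2*I*pi/9)   exp(-2*I*pi/9)  exp(-2*I*pi/3)  exp(8*I*pi/9)   exp(4*I*pi/9) 
  chi_8          1             exp(-2*I*pi/9)  exp(-4*I*pi/9)  exp(-2*I*pi/3)  exp(-8*I*pi/9)  exp(8*I*pi/9)   exp(2*I*pi/3)   exp(4*I*pi/9)   exp(2*I*pi/9) 

Spot check: chi_5(4) = zeta_9^(5*4) = zeta_9^20 = exp(4*I*pi/9).

Explanation: Z/9Z is abelian, so all 9 irreducible complex representations are 1-dimensional. They are given by chi_k(m) = zeta_9^(k*m) for k = 0,...,8. Row orthogonality: sum_m chi_k(m) conj(chi_l(m)) = 9 * [k = l].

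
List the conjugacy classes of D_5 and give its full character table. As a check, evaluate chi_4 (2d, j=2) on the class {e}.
Conjugacy classes: {e} of size 1, {r^1, r^4} of size 2, {r^2, r^3} of size 2, {s, sr, ..., sr^4} of size 5.
Character table:
  irrep \ class              {e} (size 1)  {r^1, r^4} (size 2)  {r^2, r^3} (size 2)  {s, sr, ..., sr^4} (size 5)
  chi_1 (triv)               1             1                    1                    1                          
  chi_2 (sign: r->1, s->-1)  1             1                    1                    -1                         
  chi_3 (2d, j=1)            2             -1/2 + sqrt(5)/2     -sqrt(5)/2 - 1/2     0                          
  chi_4 (2d, j=2)            2             -sqrt(5)/2 - 1/2     -1/2 + sqrt(5)/2     0                          

Spot check: chi_4 (2d, j=2) on {e} = 2.

Proof sketch: D_5 has order 2*5 = 10 with 4 conjugacy classes, hence 4 irreducibles. Sum of squared dims 1 + 1 + 4 + 4 = 10 = |G|. Linear characters come from the abelianisation; the 2-dimensional irreps have character r^k -> 2*cos(2*pi*j*k/5), reflections -> 0.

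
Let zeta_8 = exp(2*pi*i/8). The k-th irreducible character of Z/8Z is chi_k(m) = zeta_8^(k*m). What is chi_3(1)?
chi_3(1) = zeta_8^3 = exp(3*I*pi/4)

Argument: chi_3(1) = zeta_8^(3*1) = zeta_8^3. Since zeta_8^8 = 1, this equals zeta_8^3 = exp(2*pi*i*3/8) = exp(3*I*pi/4).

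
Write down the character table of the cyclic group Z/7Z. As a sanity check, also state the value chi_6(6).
Character table of Z/7Z (irreps indexed chi_0,...,chi_6 with chi_k(m) = zeta_7^(k*m), zeta_7 = exp(2*pi*i/7)):
  irrep \ class  {0} (size 1)  {1} (size 1)    {2} (size 1)    {3} (size 1)    {4} (size 1)    {5} (size 1)    {6} (size 1)  
  chi_0          1             1               1               1               1               1               1             
  chi_1          1             exp(2*I*pi/7)   exp(4*I*pi/7)   exp(6*I*pi/7)   exp(-6*I*pi/7)  exp(-4*I*pi/7)  exp(-2*I*pi/7)
  chi_2          1             exp(4*I*pi/7)   exp(-6*I*pi/7)  exp(-2*I*pi/7)  exp(2*I*pi/7)   exp(6*I*pi/7)   exp(-4*I*pi/7)
  chi_3          1             exp(6*I*pi/7)   exp(-2*I*pi/7)  exp(4*I*pi/7)   exp(-4*I*pi/7)  exp(2*I*pi/7)   exp(-6*I*pi/7)
  chi_4          1             exp(-6*I*pi/7)  exp(2*I*pi/7)   exp(-4*I*pi/7)  exp(4*I*pi/7)   exp(-2*I*pi/7)  exp(6*I*pi/7) 
  chi_5          1             exp(-4*I*pi/7)  exp(6*I*pi/7)   exp(2*I*pi/7)   exp(-2*I*pi/7)  exp(-6*I*pi/7)  exp(4*I*pi/7) 
  chi_6          1             exp(-2*I*pi/7)  exp(-4*I*pi/7)  exp(-6*I*pi/7)  exp(6*I*pi/7)   exp(4*I*pi/7)   exp(2*I*pi/7) 

Spot check: chi_6(6) = zeta_7^(6*6) = zeta_7^36 = exp(2*I*pi/7).

Working: Z/7Z is abelian, so all 7 irreducible complex representations are 1-dimensional. They are given by chi_k(m) = zeta_7^(k*m) for k = 0,...,6. Row orthogonality: sum_m chi_k(m) conj(chi_l(m)) = 7 * [k = l].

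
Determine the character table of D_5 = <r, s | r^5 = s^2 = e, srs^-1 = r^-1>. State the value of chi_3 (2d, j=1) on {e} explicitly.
Conjugacy classes: {e} of size 1, {r^1, r^4} of size 2, {r^2, r^3} of size 2, {s, sr, ..., sr^4} of size 5.
Character table:
  irrep \ class              {e} (size 1)  {r^1, r^4} (size 2)  {r^2, r^3} (size 2)  {s, sr, ..., sr^4} (size 5)
  chi_1 (triv)               1             1                    1                    1                          
  chi_2 (sign: r->1, s->-1)  1             1                    1                    -1                         
  chi_3 (2d, j=1)            2             -1/2 + sqrt(5)/2     -sqrt(5)/2 - 1/2     0                          
  chi_4 (2d, j=2)            2             -sqrt(5)/2 - 1/2     -1/2 + sqrt(5)/2     0                          

Spot check: chi_3 (2d, j=1) on {e} = 2.

Explanation: D_5 has order 2*5 = 10 with 4 conjugacy classes, hence 4 irreducibles. Sum of squared dims 1 + 1 + 4 + 4 = 10 = |G|. Linear characters come from the abelianisation; the 2-dimensional irreps have character r^k -> 2*cos(2*pi*j*k/5), reflections -> 0.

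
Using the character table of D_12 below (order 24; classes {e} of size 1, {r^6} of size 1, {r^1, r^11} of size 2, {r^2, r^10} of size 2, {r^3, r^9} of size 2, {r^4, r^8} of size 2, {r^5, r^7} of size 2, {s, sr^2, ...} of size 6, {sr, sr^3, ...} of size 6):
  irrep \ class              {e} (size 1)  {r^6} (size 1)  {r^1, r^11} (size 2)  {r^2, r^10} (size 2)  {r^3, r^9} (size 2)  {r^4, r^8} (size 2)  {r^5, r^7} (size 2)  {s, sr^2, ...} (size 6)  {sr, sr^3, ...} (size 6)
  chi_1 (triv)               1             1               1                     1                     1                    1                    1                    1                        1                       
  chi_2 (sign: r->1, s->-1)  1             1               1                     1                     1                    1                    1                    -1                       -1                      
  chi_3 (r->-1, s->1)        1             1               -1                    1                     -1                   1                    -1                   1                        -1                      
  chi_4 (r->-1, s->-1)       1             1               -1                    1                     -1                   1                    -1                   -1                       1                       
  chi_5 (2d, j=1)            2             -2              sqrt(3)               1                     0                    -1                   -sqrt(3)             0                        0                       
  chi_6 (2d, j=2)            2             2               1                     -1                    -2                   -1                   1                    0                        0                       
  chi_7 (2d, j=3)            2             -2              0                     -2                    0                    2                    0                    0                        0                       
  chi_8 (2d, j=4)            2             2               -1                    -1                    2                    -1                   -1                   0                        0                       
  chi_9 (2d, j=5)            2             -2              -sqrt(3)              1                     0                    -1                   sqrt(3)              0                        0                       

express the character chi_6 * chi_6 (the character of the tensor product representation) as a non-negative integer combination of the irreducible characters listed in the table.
chi_6 tensor chi_6 = chi_1 + chi_2 + chi_8 (all other irreducibles have multiplicity 0).

Explanation: The character of a tensor product is the pointwise product (chi_6 * chi_6)(C) = chi_6(C) * chi_6(C):
  {e}: (2)*(2), {r^6}: (2)*(2), {r^1, r^11}: (1)*(1), {r^2, r^10}: (-1)*(-1), {r^3, r^9}: (-2)*(-2), {r^4, r^8}: (-1)*(-1), {r^5, r^7}: (1)*(1), {s, sr^2, ...}: (0)*(0), {sr, sr^3, ...}: (0)*(0)
so (chi_6 * chi_6) takes values
  {e} -> 4, {r^6} -> 4, {r^1, r^11} -> 1, {r^2, r^10} -> 1, {r^3, r^9} -> 4, {r^4, r^8} -> 1, {r^5, r^7} -> 1, {s, sr^2, ...} -> 0, {sr, sr^3, ...} -> 0.
Now take the inner product of this character with each irreducible chi from the table, <chi_6*chi_6, chi> = (1/24) sum_C |C| (chi_6*chi_6)(C) conj(chi(C)):
  <chi_6*chi_6, chi_1> = (1/24)[1*(4)*conj(1) + 1*(4)*conj(1) + 2*(1)*conj(1) + 2*(1)*conj(1) + 2*(4)*conj(1) + 2*(1)*conj(1) + 2*(1)*conj(1) + 6*(0)*conj(1) + 6*(0)*conj(1)]
      = (1/24)[(4) + (4) + (2) + (2) + (8) + (2) + (2) + (0) + (0)] = 24/24 = 1
  <chi_6*chi_6, chi_2> = (1/24)[1*(4)*conj(1) + 1*(4)*conj(1) + 2*(1)*conj(1) + 2*(1)*conj(1) + 2*(4)*conj(1) + 2*(1)*conj(1) + 2*(1)*conj(1) + 6*(0)*conj(-1) + 6*(0)*conj(-1)]
      = (1/24)[(4) + (4) + (2) + (2) + (8) + (2) + (2) + (0) + (0)] = 24/24 = 1
  <chi_6*chi_6, chi_3> = (1/24)[1*(4)*conj(1) + 1*(4)*conj(1) + 2*(1)*conj(-1) + 2*(1)*conj(1) + 2*(4)*conj(-1) + 2*(1)*conj(1) + 2*(1)*conj(-1) + 6*(0)*conj(1) + 6*(0)*conj(-1)]
      = (1/24)[(4) + (4) + (-2) + (2) + (-8) + (2) + (-2) + (0) + (0)] = 0/24 = 0
  <chi_6*chi_6, chi_4> = (1/24)[1*(4)*conj(1) + 1*(4)*conj(1) + 2*(1)*conj(-1) + 2*(1)*conj(1) + 2*(4)*conj(-1) + 2*(1)*conj(1) + 2*(1)*conj(-1) + 6*(0)*conj(-1) + 6*(0)*conj(1)]
      = (1/24)[(4) + (4) + (-2) + (2) + (-8) + (2) + (-2) + (0) + (0)] = 0/24 = 0
  <chi_6*chi_6, chi_5> = (1/24)[1*(4)*conj(2) + 1*(4)*conj(-2) + 2*(1)*conj(sqrt(3)) + 2*(1)*conj(1) + 2*(4)*conj(0) + 2*(1)*conj(-1) + 2*(1)*conj(-sqrt(3)) + 6*(0)*conj(0) + 6*(0)*conj(0)]
      = (1/24)[(8) + (-8) + (2*sqrt(3)) + (2) + (0) + (-2) + (-2*sqrt(3)) + (0) + (0)] = 0/24 = 0
  <chi_6*chi_6, chi_6> = (1/24)[1*(4)*conj(2) + 1*(4)*conj(2) + 2*(1)*conj(1) + 2*(1)*conj(-1) + 2*(4)*conj(-2) + 2*(1)*conj(-1) + 2*(1)*conj(1) + 6*(0)*conj(0) + 6*(0)*conj(0)]
      = (1/24)[(8) + (8) + (2) + (-2) + (-16) + (-2) + (2) + (0) + (0)] = 0/24 = 0
  <chi_6*chi_6, chi_7> = (1/24)[1*(4)*conj(2) + 1*(4)*conj(-2) + 2*(1)*conj(0) + 2*(1)*conj(-2) + 2*(4)*conj(0) + 2*(1)*conj(2) + 2*(1)*conj(0) + 6*(0)*conj(0) + 6*(0)*conj(0)]
      = (1/24)[(8) + (-8) + (0) + (-4) + (0) + (4) + (0) + (0) + (0)] = 0/24 = 0
  <chi_6*chi_6, chi_8> = (1/24)[1*(4)*conj(2) + 1*(4)*conj(2) + 2*(1)*conj(-1) + 2*(1)*conj(-1) + 2*(4)*conj(2) + 2*(1)*conj(-1) + 2*(1)*conj(-1) + 6*(0)*conj(0) + 6*(0)*conj(0)]
      = (1/24)[(8) + (8) + (-2) + (-2) + (16) + (-2) + (-2) + (0) + (0)] = 24/24 = 1
  <chi_6*chi_6, chi_9> = (1/24)[1*(4)*conj(2) + 1*(4)*conj(-2) + 2*(1)*conj(-sqrt(3)) + 2*(1)*conj(1) + 2*(4)*conj(0) + 2*(1)*conj(-1) + 2*(1)*conj(sqrt(3)) + 6*(0)*conj(0) + 6*(0)*conj(0)]
      = (1/24)[(8) + (-8) + (-2*sqrt(3)) + (2) + (0) + (-2) + (2*sqrt(3)) + (0) + (0)] = 0/24 = 0
Hence the multiplicities are chi_1: 1, chi_2: 1, chi_8: 1. Dimension check: dim(chi_6)*dim(chi_6) = 2*2 = 4 and sum (mult * dim) = 1*1 + 1*1 + 1*2 = 4.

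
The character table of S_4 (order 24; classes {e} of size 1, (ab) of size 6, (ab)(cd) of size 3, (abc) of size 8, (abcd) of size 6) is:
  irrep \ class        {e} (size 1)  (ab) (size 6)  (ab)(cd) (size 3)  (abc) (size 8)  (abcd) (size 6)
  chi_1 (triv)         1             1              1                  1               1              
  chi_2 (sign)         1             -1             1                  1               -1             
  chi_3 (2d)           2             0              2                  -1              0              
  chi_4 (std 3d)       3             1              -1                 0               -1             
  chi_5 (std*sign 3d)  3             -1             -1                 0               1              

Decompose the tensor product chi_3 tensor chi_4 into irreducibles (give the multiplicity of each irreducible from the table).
chi_3 tensor chi_4 = chi_4 + chi_5 (all other irreducibles have multiplicity 0).

Justification: The character of a tensor product is the pointwise product (chi_3 * chi_4)(C) = chi_3(C) * chi_4(C):
  {e}: (2)*(3), (ab): (0)*(1), (ab)(cd): (2)*(-1), (abc): (-1)*(0), (abcd): (0)*(-1)
so (chi_3 * chi_4) takes values
  {e} -> 6, (ab) -> 0, (ab)(cd) -> -2, (abc) -> 0, (abcd) -> 0.
Now take the inner product of this character with each irreducible chi from the table, <chi_3*chi_4, chi> = (1/24) sum_C |C| (chi_3*chi_4)(C) conj(chi(C)):
  <chi_3*chi_4, chi_1> = (1/24)[1*(6)*conj(1) + 6*(0)*conj(1) + 3*(-2)*conj(1) + 8*(0)*conj(1) + 6*(0)*conj(1)]
      = (1/24)[(6) + (0) + (-6) + (0) + (0)] = 0/24 = 0
  <chi_3*chi_4, chi_2> = (1/24)[1*(6)*conj(1) + 6*(0)*conj(-1) + 3*(-2)*conj(1) + 8*(0)*conj(1) + 6*(0)*conj(-1)]
      = (1/24)[(6) + (0) + (-6) + (0) + (0)] = 0/24 = 0
  <chi_3*chi_4, chi_3> = (1/24)[1*(6)*conj(2) + 6*(0)*conj(0) + 3*(-2)*conj(2) + 8*(0)*conj(-1) + 6*(0)*conj(0)]
      = (1/24)[(12) + (0) + (-12) + (0) + (0)] = 0/24 = 0
  <chi_3*chi_4, chi_4> = (1/24)[1*(6)*conj(3) + 6*(0)*conj(1) + 3*(-2)*conj(-1) + 8*(0)*conj(0) + 6*(0)*conj(-1)]
      = (1/24)[(18) + (0) + (6) + (0) + (0)] = 24/24 = 1
  <chi_3*chi_4, chi_5> = (1/24)[1*(6)*conj(3) + 6*(0)*conj(-1) + 3*(-2)*conj(-1) + 8*(0)*conj(0) + 6*(0)*conj(1)]
      = (1/24)[(18) + (0) + (6) + (0) + (0)] = 24/24 = 1
Hence the multiplicities are chi_4: 1, chi_5: 1. Dimension check: dim(chi_3)*dim(chi_4) = 2*3 = 6 and sum (mult * dim) = 1*3 + 1*3 = 6.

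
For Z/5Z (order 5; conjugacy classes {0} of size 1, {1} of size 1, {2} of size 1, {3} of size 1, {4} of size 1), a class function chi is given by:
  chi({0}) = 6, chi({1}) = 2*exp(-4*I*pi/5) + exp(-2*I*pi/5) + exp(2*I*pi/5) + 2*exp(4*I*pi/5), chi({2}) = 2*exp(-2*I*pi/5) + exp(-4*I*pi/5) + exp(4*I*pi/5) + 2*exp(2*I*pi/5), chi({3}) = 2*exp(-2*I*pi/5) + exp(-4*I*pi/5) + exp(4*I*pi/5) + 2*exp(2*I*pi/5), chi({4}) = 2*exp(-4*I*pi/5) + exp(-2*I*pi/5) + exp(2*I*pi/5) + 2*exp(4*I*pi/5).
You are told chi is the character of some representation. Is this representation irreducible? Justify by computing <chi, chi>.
Not irreducible (reducible): <chi, chi> = 10 > 1.

Argument: <chi, chi> = (1/|G|) sum_C |C| * |chi(C)|^2 = (1/5)[1*|6|^2 + 1*|2*exp(-4*I*pi/5) + exp(-2*I*pi/5) + exp(2*I*pi/5) + 2*exp(4*I*pi/5)|^2 + 1*|2*exp(-2*I*pi/5) + exp(-4*I*pi/5) + exp(4*I*pi/5) + 2*exp(2*I*pi/5)|^2 + 1*|2*exp(-2*I*pi/5) + exp(-4*I*pi/5) + exp(4*I*pi/5) + 2*exp(2*I*pi/5)|^2 + 1*|2*exp(-4*I*pi/5) + exp(-2*I*pi/5) + exp(2*I*pi/5) + 2*exp(4*I*pi/5)|^2]
  = (1/5)[(36) + (10 + 8*exp(-2*I*pi/5) + 5*exp(-4*I*pi/5) + 5*exp(4*I*pi/5) + 8*exp(2*I*pi/5)) + (10 + 5*exp(-2*I*pi/5) + 8*exp(-4*I*pi/5) + 8*exp(4*I*pi/5) + 5*exp(2*I*pi/5)) + (10 + 5*exp(-2*I*pi/5) + 8*exp(-4*I*pi/5) + 8*exp(4*I*pi/5) + 5*exp(2*I*pi/5)) + (10 + 8*exp(-2*I*pi/5) + 5*exp(-4*I*pi/5) + 5*exp(4*I*pi/5) + 8*exp(2*I*pi/5))] = 50/5 = 10.
(Exp terms are combined using exp(i*s)*conj(exp(i*t)) = exp(i*(s-t)), and sums of them are collapsed using the identity that for every m > 1 the m distinct m-th roots of unity sum to 0, e.g. 1 + exp(2*I*pi/3) + exp(-2*I*pi/3) = 0.)
A character is irreducible iff <chi, chi> = 1, so this representation is reducible.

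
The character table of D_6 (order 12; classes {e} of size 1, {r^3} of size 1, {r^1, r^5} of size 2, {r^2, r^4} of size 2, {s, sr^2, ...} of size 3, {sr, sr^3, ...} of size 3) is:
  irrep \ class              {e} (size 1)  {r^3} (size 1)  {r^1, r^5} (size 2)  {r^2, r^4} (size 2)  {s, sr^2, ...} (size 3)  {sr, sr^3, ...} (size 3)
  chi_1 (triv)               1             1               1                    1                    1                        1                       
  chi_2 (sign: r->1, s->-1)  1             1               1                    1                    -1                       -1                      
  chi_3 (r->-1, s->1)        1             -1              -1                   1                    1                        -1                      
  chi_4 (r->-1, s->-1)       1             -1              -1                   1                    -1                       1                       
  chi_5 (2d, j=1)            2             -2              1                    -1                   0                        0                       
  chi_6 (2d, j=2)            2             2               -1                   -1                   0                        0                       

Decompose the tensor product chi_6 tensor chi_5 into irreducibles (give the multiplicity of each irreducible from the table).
chi_6 tensor chi_5 = chi_3 + chi_4 + chi_5 (all other irreducibles have multiplicity 0).

The character of a tensor product is the pointwise product (chi_6 * chi_5)(C) = chi_6(C) * chi_5(C):
  {e}: (2)*(2), {r^3}: (2)*(-2), {r^1, r^5}: (-1)*(1), {r^2, r^4}: (-1)*(-1), {s, sr^2, ...}: (0)*(0), {sr, sr^3, ...}: (0)*(0)
so (chi_6 * chi_5) takes values
  {e} -> 4, {r^3} -> -4, {r^1, r^5} -> -1, {r^2, r^4} -> 1, {s, sr^2, ...} -> 0, {sr, sr^3, ...} -> 0.
Now take the inner product of this character with each irreducible chi from the table, <chi_6*chi_5, chi> = (1/12) sum_C |C| (chi_6*chi_5)(C) conj(chi(C)):
  <chi_6*chi_5, chi_1> = (1/12)[1*(4)*conj(1) + 1*(-4)*conj(1) + 2*(-1)*conj(1) + 2*(1)*conj(1) + 3*(0)*conj(1) + 3*(0)*conj(1)]
      = (1/12)[(4) + (-4) + (-2) + (2) + (0) + (0)] = 0/12 = 0
  <chi_6*chi_5, chi_2> = (1/12)[1*(4)*conj(1) + 1*(-4)*conj(1) + 2*(-1)*conj(1) + 2*(1)*conj(1) + 3*(0)*conj(-1) + 3*(0)*conj(-1)]
      = (1/12)[(4) + (-4) + (-2) + (2) + (0) + (0)] = 0/12 = 0
  <chi_6*chi_5, chi_3> = (1/12)[1*(4)*conj(1) + 1*(-4)*conj(-1) + 2*(-1)*conj(-1) + 2*(1)*conj(1) + 3*(0)*conj(1) + 3*(0)*conj(-1)]
      = (1/12)[(4) + (4) + (2) + (2) + (0) + (0)] = 12/12 = 1
  <chi_6*chi_5, chi_4> = (1/12)[1*(4)*conj(1) + 1*(-4)*conj(-1) + 2*(-1)*conj(-1) + 2*(1)*conj(1) + 3*(0)*conj(-1) + 3*(0)*conj(1)]
      = (1/12)[(4) + (4) + (2) + (2) + (0) + (0)] = 12/12 = 1
  <chi_6*chi_5, chi_5> = (1/12)[1*(4)*conj(2) + 1*(-4)*conj(-2) + 2*(-1)*conj(1) + 2*(1)*conj(-1) + 3*(0)*conj(0) + 3*(0)*conj(0)]
      = (1/12)[(8) + (8) + (-2) + (-2) + (0) + (0)] = 12/12 = 1
  <chi_6*chi_5, chi_6> = (1/12)[1*(4)*conj(2) + 1*(-4)*conj(2) + 2*(-1)*conj(-1) + 2*(1)*conj(-1) + 3*(0)*conj(0) + 3*(0)*conj(0)]
      = (1/12)[(8) + (-8) + (2) + (-2) + (0) + (0)] = 0/12 = 0
Hence the multiplicities are chi_3: 1, chi_4: 1, chi_5: 1. Dimension check: dim(chi_6)*dim(chi_5) = 2*2 = 4 and sum (mult * dim) = 1*1 + 1*1 + 1*2 = 4.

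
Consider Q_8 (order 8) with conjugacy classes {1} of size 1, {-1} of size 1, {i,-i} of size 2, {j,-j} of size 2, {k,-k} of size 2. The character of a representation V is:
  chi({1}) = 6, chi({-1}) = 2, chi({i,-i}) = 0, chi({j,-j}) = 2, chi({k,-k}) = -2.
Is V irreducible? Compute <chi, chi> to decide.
Not irreducible (reducible): <chi, chi> = 7 > 1.

Why: <chi, chi> = (1/|G|) sum_C |C| * |chi(C)|^2 = (1/8)[1*|6|^2 + 1*|2|^2 + 2*|0|^2 + 2*|2|^2 + 2*|-2|^2]
  = (1/8)[(36) + (4) + (0) + (8) + (8)] = 56/8 = 7.
A character is irreducible iff <chi, chi> = 1, so this representation is reducible.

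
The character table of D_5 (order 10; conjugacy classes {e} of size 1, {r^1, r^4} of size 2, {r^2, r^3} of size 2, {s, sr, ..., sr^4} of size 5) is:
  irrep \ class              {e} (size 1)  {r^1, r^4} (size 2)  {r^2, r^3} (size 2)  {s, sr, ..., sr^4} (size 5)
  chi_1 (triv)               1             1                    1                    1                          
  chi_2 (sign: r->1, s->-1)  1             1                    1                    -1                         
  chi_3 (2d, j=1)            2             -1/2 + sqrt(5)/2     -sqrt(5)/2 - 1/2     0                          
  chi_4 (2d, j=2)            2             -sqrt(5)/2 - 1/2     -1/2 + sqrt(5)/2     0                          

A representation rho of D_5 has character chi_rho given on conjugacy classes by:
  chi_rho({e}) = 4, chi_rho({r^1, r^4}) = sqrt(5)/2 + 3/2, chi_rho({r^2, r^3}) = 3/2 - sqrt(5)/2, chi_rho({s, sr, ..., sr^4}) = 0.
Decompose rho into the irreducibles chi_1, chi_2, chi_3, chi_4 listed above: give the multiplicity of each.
Multiplicities: chi_1: 1, chi_2: 1, chi_3: 1, chi_4: 0.

Working: Use <chi_rho, chi> = (1/|G|) sum_C |C| * chi_rho(C) * conj(chi(C)) with |G| = 10 for each irreducible chi in the table:
  <chi_rho, chi_1> = (1/10)[1*(4)*conj(1) + 2*(sqrt(5)/2 + 3/2)*conj(1) + 2*(3/2 - sqrt(5)/2)*conj(1) + 5*(0)*conj(1)]
      = (1/10)[(4) + (sqrt(5) + 3) + (3 - sqrt(5)) + (0)] = 10/10 = 1
  <chi_rho, chi_2> = (1/10)[1*(4)*conj(1) + 2*(sqrt(5)/2 + 3/2)*conj(1) + 2*(3/2 - sqrt(5)/2)*conj(1) + 5*(0)*conj(-1)]
      = (1/10)[(4) + (sqrt(5) + 3) + (3 - sqrt(5)) + (0)] = 10/10 = 1
  <chi_rho, chi_3> = (1/10)[1*(4)*conj(2) + 2*(sqrt(5)/2 + 3/2)*conj(-1/2 + sqrt(5)/2) + 2*(3/2 - sqrt(5)/2)*conj(-sqrt(5)/2 - 1/2) + 5*(0)*conj(0)]
      = (1/10)[(8) + (1 + sqrt(5)) + (1 - sqrt(5)) + (0)] = 10/10 = 1
  <chi_rho, chi_4> = (1/10)[1*(4)*conj(2) + 2*(sqrt(5)/2 + 3/2)*conj(-sqrt(5)/2 - 1/2) + 2*(3/2 - sqrt(5)/2)*conj(-1/2 + sqrt(5)/2) + 5*(0)*conj(0)]
      = (1/10)[(8) + (-2*sqrt(5) - 4) + (-4 + 2*sqrt(5)) + (0)] = 0/10 = 0
Dimension check: dim(rho) = sum (mult * dim) = 1*1 + 1*1 + 1*2 + 0*2 = 4 = chi_rho(e) = 4.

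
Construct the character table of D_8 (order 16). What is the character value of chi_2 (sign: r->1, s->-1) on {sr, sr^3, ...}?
Conjugacy classes: {e} of size 1, {r^4} of size 1, {r^1, r^7} of size 2, {r^2, r^6} of size 2, {r^3, r^5} of size 2, {s, sr^2, ...} of size 4, {sr, sr^3, ...} of size 4.
Character table:
  irrep \ class              {e} (size 1)  {r^4} (size 1)  {r^1, r^7} (size 2)  {r^2, r^6} (size 2)  {r^3, r^5} (size 2)  {s, sr^2, ...} (size 4)  {sr, sr^3, ...} (size 4)
  chi_1 (triv)               1             1               1                    1                    1                    1                        1                       
  chi_2 (sign: r->1, s->-1)  1             1               1                    1                    1                    -1                       -1                      
  chi_3 (r->-1, s->1)        1             1               -1                   1                    -1                   1                        -1                      
  chi_4 (r->-1, s->-1)       1             1               -1                   1                    -1                   -1                       1                       
  chi_5 (2d, j=1)            2             -2              sqrt(2)              0                    -sqrt(2)             0                        0                       
  chi_6 (2d, j=2)            2             2               0                    -2                   0                    0                        0                       
  chi_7 (2d, j=3)            2             -2              -sqrt(2)             0                    sqrt(2)              0                        0                       

Spot check: chi_2 (sign: r->1, s->-1) on {sr, sr^3, ...} = -1.

Proof sketch: D_8 has order 2*8 = 16 with 7 conjugacy classes, hence 7 irreducibles. Sum of squared dims 1 + 1 + 1 + 1 + 4 + 4 + 4 = 16 = |G|. Linear characters come from the abelianisation; the 2-dimensional irreps have character r^k -> 2*cos(2*pi*j*k/8), reflections -> 0.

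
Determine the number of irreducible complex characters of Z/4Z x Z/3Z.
12

Derivation: The number of irreducible complex representations of a finite group equals its number of conjugacy classes. Z/4Z x Z/3Z is abelian of order 12, so every element is its own conjugacy class: 12 classes, so Z/4Z x Z/3Z (order 12) has exactly 12 irreducible complex representations.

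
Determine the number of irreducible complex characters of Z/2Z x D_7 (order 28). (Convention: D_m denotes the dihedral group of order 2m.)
10

Working: The number of irreducible complex representations of a finite group equals its number of conjugacy classes. For a direct product, #classes(G x H) = #classes(G) * #classes(H). Z/2Z has 2 classes (abelian), D_7 has 5 classes, so 2 * 5 = 10, so Z/2Z x D_7 (order 28) has exactly 10 irreducible complex representations.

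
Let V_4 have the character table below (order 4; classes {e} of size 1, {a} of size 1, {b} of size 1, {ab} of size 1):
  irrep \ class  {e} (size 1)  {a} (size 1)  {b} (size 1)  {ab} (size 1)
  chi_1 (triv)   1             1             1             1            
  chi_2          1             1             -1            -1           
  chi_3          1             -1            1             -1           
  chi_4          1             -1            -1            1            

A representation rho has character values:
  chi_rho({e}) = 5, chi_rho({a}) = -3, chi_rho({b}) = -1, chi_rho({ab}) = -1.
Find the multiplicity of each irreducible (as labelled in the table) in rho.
Multiplicities: chi_1: 0, chi_2: 1, chi_3: 2, chi_4: 2.

Proof sketch: Use <chi_rho, chi> = (1/|G|) sum_C |C| * chi_rho(C) * conj(chi(C)) with |G| = 4 for each irreducible chi in the table:
  <chi_rho, chi_1> = (1/4)[1*(5)*conj(1) + 1*(-3)*conj(1) + 1*(-1)*conj(1) + 1*(-1)*conj(1)]
      = (1/4)[(5) + (-3) + (-1) + (-1)] = 0/4 = 0
  <chi_rho, chi_2> = (1/4)[1*(5)*conj(1) + 1*(-3)*conj(1) + 1*(-1)*conj(-1) + 1*(-1)*conj(-1)]
      = (1/4)[(5) + (-3) + (1) + (1)] = 4/4 = 1
  <chi_rho, chi_3> = (1/4)[1*(5)*conj(1) + 1*(-3)*conj(-1) + 1*(-1)*conj(1) + 1*(-1)*conj(-1)]
      = (1/4)[(5) + (3) + (-1) + (1)] = 8/4 = 2
  <chi_rho, chi_4> = (1/4)[1*(5)*conj(1) + 1*(-3)*conj(-1) + 1*(-1)*conj(-1) + 1*(-1)*conj(1)]
      = (1/4)[(5) + (3) + (1) + (-1)] = 8/4 = 2
Dimension check: dim(rho) = sum (mult * dim) = 0*1 + 1*1 + 2*1 + 2*1 = 5 = chi_rho(e) = 5.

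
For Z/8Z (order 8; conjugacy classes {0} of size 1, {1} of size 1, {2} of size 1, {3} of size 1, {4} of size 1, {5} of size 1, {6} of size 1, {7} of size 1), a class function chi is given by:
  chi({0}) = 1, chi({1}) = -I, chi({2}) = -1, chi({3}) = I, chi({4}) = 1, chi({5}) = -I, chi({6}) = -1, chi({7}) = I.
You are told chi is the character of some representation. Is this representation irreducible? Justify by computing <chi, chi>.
Irreducible: <chi, chi> = 1.

Proof sketch: <chi, chi> = (1/|G|) sum_C |C| * |chi(C)|^2 = (1/8)[1*|1|^2 + 1*|-I|^2 + 1*|-1|^2 + 1*|I|^2 + 1*|1|^2 + 1*|-I|^2 + 1*|-1|^2 + 1*|I|^2]
  = (1/8)[(1) + (1) + (1) + (1) + (1) + (1) + (1) + (1)] = 8/8 = 1.
(Exp terms are combined using exp(i*s)*conj(exp(i*t)) = exp(i*(s-t)), and sums of them are collapsed using the identity that for every m > 1 the m distinct m-th roots of unity sum to 0, e.g. 1 + exp(2*I*pi/3) + exp(-2*I*pi/3) = 0.)
A character is irreducible iff <chi, chi> = 1, so this representation is irreducible.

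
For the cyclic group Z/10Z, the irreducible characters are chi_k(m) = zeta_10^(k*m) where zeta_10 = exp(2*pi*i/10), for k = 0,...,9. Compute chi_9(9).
chi_9(9) = zeta_10^81 = exp(I*pi/5)

Reasoning: chi_9(9) = zeta_10^(9*9) = zeta_10^81. Since zeta_10^10 = 1, this equals zeta_10^1 = exp(2*pi*i*1/10) = exp(I*pi/5).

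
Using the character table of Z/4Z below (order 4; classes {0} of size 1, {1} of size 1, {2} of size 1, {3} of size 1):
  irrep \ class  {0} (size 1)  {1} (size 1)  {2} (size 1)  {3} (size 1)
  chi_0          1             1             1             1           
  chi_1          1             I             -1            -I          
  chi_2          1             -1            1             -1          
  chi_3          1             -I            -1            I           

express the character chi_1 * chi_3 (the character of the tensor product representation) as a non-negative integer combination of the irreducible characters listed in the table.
chi_1 tensor chi_3 = chi_0 (all other irreducibles have multiplicity 0).

Justification: The character of a tensor product is the pointwise product (chi_1 * chi_3)(C) = chi_1(C) * chi_3(C):
  {0}: (1)*(1), {1}: (I)*(-I), {2}: (-1)*(-1), {3}: (-I)*(I)
so (chi_1 * chi_3) takes values
  {0} -> 1, {1} -> 1, {2} -> 1, {3} -> 1.
Now take the inner product of this character with each irreducible chi from the table, <chi_1*chi_3, chi> = (1/4) sum_C |C| (chi_1*chi_3)(C) conj(chi(C)):
  <chi_1*chi_3, chi_0> = (1/4)[1*(1)*conj(1) + 1*(1)*conj(1) + 1*(1)*conj(1) + 1*(1)*conj(1)]
      = (1/4)[(1) + (1) + (1) + (1)] = 4/4 = 1
  <chi_1*chi_3, chi_1> = (1/4)[1*(1)*conj(1) + 1*(1)*conj(I) + 1*(1)*conj(-1) + 1*(1)*conj(-I)]
      = (1/4)[(1) + (-I) + (-1) + (I)] = 0/4 = 0
  <chi_1*chi_3, chi_2> = (1/4)[1*(1)*conj(1) + 1*(1)*conj(-1) + 1*(1)*conj(1) + 1*(1)*conj(-1)]
      = (1/4)[(1) + (-1) + (1) + (-1)] = 0/4 = 0
  <chi_1*chi_3, chi_3> = (1/4)[1*(1)*conj(1) + 1*(1)*conj(-I) + 1*(1)*conj(-1) + 1*(1)*conj(I)]
      = (1/4)[(1) + (I) + (-1) + (-I)] = 0/4 = 0
(Exp terms are combined using exp(i*s)*conj(exp(i*t)) = exp(i*(s-t)), and sums of them are collapsed using the identity that for every m > 1 the m distinct m-th roots of unity sum to 0, e.g. 1 + exp(2*I*pi/3) + exp(-2*I*pi/3) = 0.)
Hence the multiplicities are chi_0: 1. Dimension check: dim(chi_1)*dim(chi_3) = 1*1 = 1 and sum (mult * dim) = 1*1 = 1.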